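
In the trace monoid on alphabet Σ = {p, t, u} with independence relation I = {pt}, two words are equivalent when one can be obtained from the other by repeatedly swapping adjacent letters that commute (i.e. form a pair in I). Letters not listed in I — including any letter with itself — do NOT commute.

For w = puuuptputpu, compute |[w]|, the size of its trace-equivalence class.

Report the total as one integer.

0(p) covers ∅
1(u) covers 0:p
2(u) covers 1:u
3(u) covers 2:u
4(p) covers 3:u
5(t) covers 3:u
6(p) covers 4:p
7(u) covers 5:t, 6:p
8(t) covers 7:u
9(p) covers 7:u
10(u) covers 8:t, 9:p
floor of heap: 0:p
completions by unplaced set U, small U first (add the entries for U minus each lowest piece of U):
  |U|=1: {10}:1
  |U|=2: {8,10}:1  {9,10}:1
  |U|=3: {8,9,10}:2
  |U|=4: {7,8,9,10}:2
  |U|=5: {5,7,8,9,10}:2  {6,7,8,9,10}:2
  |U|=6: {4,6,7,8,9,10}:2  {5,6,7,8,9,10}:4
  |U|=7: {4,5,6,7,8,9,10}:6
  |U|=8: {3,4,5,6,7,8,9,10}:6
  |U|=9: {2,3,4,5,6,7,8,9,10}:6
  start at 0(p): 6

6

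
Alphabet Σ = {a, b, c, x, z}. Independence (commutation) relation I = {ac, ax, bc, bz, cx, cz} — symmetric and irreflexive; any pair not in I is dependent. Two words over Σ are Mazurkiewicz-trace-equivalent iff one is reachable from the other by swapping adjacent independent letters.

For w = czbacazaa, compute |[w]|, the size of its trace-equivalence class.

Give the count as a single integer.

72

0(c) covers ∅
1(z) covers ∅
2(b) covers ∅
3(a) covers 1:z, 2:b
4(c) covers 0:c
5(a) covers 3:a
6(z) covers 5:a
7(a) covers 6:z
8(a) covers 7:a
floor of heap: 0:c, 1:z, 2:b
completions by unplaced set U, small U first (add the entries for U minus each lowest piece of U):
  |U|=1: {4}:1  {8}:1
  |U|=2: {0,4}:1  {4,8}:2  {7,8}:1
  |U|=3: {0,4,8}:3  {4,7,8}:3  {6,7,8}:1
  |U|=4: {0,4,7,8}:6  {4,6,7,8}:4  {5,6,7,8}:1
  |U|=5: {0,4,6,7,8}:10  {3,5,6,7,8}:1  {4,5,6,7,8}:5
  |U|=6: {0,4,5,6,7,8}:15  {1,3,5,6,7,8}:1  {2,3,5,6,7,8}:1  {3,4,5,6,7,8}:6
  |U|=7: {0,3,4,5,6,7,8}:21  {1,2,3,5,6,7,8}:2  {1,3,4,5,6,7,8}:7  {2,3,4,5,6,7,8}:7
  start at 0(c): 16
  start at 1(z): 28
  start at 2(b): 28
sum over floor = 72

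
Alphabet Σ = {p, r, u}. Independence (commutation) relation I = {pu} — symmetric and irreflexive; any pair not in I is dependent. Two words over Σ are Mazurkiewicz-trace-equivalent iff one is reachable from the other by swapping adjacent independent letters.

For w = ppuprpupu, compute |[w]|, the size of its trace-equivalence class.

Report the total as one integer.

24

0(p) covers ∅
1(p) covers 0:p
2(u) covers ∅
3(p) covers 1:p
4(r) covers 2:u, 3:p
5(p) covers 4:r
6(u) covers 4:r
7(p) covers 5:p
8(u) covers 6:u
floor of heap: 0:p, 2:u
completions by unplaced set U, small U first (add the entries for U minus each lowest piece of U):
  |U|=1: {7}:1  {8}:1
  |U|=2: {5,7}:1  {6,8}:1  {7,8}:2
  |U|=3: {5,7,8}:3  {6,7,8}:3
  |U|=4: {5,6,7,8}:6
  |U|=5: {4,5,6,7,8}:6
  |U|=6: {2,4,5,6,7,8}:6  {3,4,5,6,7,8}:6
  |U|=7: {1,3,4,5,6,7,8}:6  {2,3,4,5,6,7,8}:12
  start at 0(p): 18
  start at 2(u): 6
sum over floor = 24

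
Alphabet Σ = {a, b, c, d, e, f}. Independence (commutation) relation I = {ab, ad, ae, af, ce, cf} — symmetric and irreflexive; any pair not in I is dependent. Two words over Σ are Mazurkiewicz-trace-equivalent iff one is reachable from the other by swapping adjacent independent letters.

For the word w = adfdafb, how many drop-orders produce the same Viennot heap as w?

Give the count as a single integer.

0(a) covers ∅
1(d) covers ∅
2(f) covers 1:d
3(d) covers 2:f
4(a) covers 0:a
5(f) covers 3:d
6(b) covers 5:f
floor of heap: 0:a, 1:d
completions by unplaced set U, small U first (add the entries for U minus each lowest piece of U):
  |U|=1: {4}:1  {6}:1
  |U|=2: {0,4}:1  {4,6}:2  {5,6}:1
  |U|=3: {0,4,6}:3  {3,5,6}:1  {4,5,6}:3
  |U|=4: {0,4,5,6}:6  {2,3,5,6}:1  {3,4,5,6}:4
  |U|=5: {0,3,4,5,6}:10  {1,2,3,5,6}:1  {2,3,4,5,6}:5
  start at 0(a): 6
  start at 1(d): 15
sum over floor = 21

21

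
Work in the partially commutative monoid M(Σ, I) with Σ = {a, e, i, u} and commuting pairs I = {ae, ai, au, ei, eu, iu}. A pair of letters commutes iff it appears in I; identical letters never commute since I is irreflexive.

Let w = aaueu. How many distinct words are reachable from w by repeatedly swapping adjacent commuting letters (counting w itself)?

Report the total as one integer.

30

0(a) covers ∅
1(a) covers 0:a
2(u) covers ∅
3(e) covers ∅
4(u) covers 2:u
floor of heap: 0:a, 2:u, 3:e
completions by unplaced set U, small U first (add the entries for U minus each lowest piece of U):
  |U|=1: {1}:1  {3}:1  {4}:1
  |U|=2: {0,1}:1  {1,3}:2  {1,4}:2  {2,4}:1  {3,4}:2
  |U|=3: {0,1,3}:3  {0,1,4}:3  {1,2,4}:3  {1,3,4}:6  {2,3,4}:3
  start at 0(a): 12
  start at 2(u): 12
  start at 3(e): 6
sum over floor = 30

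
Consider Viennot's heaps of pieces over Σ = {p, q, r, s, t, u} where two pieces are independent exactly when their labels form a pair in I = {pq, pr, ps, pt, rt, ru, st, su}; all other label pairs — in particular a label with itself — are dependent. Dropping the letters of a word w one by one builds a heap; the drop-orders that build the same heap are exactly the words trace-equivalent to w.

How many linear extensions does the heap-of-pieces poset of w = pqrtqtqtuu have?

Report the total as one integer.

16

0(p) covers ∅
1(q) covers ∅
2(r) covers 1:q
3(t) covers 1:q
4(q) covers 2:r, 3:t
5(t) covers 4:q
6(q) covers 5:t
7(t) covers 6:q
8(u) covers 0:p, 7:t
9(u) covers 8:u
floor of heap: 0:p, 1:q
completions by unplaced set U, small U first (add the entries for U minus each lowest piece of U):
  |U|=1: {9}:1
  |U|=2: {8,9}:1
  |U|=3: {0,8,9}:1  {7,8,9}:1
  |U|=4: {0,7,8,9}:2  {6,7,8,9}:1
  |U|=5: {0,6,7,8,9}:3  {5,6,7,8,9}:1
  |U|=6: {0,5,6,7,8,9}:4  {4,5,6,7,8,9}:1
  |U|=7: {0,4,5,6,7,8,9}:5  {2,4,5,6,7,8,9}:1  {3,4,5,6,7,8,9}:1
  |U|=8: {0,2,4,5,6,7,8,9}:6  {0,3,4,5,6,7,8,9}:6  {2,3,4,5,6,7,8,9}:2
  start at 0(p): 2
  start at 1(q): 14
sum over floor = 16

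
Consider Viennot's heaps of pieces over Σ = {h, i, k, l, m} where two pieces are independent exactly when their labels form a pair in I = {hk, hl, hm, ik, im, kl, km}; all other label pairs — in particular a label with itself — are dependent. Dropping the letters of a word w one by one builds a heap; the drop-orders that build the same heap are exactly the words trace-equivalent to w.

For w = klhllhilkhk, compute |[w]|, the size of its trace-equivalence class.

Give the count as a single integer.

3300

drop 0:k onto floor
drop 1:l onto floor
drop 2:h onto floor
drop 3:l onto {1:l}
drop 4:l onto {3:l}
drop 5:h onto {2:h}
drop 6:i onto {4:l, 5:h}
drop 7:l onto {6:i}
drop 8:k onto {0:k}
drop 9:h onto {6:i}
drop 10:k onto {8:k}
ground layer = {0:k, 1:l, 2:h}
drop-orders for the pieces not yet dropped (sum over which currently-grounded one goes next):
  1 to go: {7} 1  {9} 1  {10} 1
  2 to go: {7,9} 2  {7,10} 2  {8,10} 1  {9,10} 2
  3 to go: {0,8,10} 1  {6,7,9} 2  {7,8,10} 3  {7,9,10} 6  {8,9,10} 3
  4 to go: {0,7,8,10} 4  {0,8,9,10} 4  {4,6,7,9} 2  {5,6,7,9} 2  {6,7,9,10} 8  {7,8,9,10} 12
  5 to go: {0,7,8,9,10} 20  {2,5,6,7,9} 2  {3,4,6,7,9} 2  {4,5,6,7,9} 4  {4,6,7,9,10} 10  {5,6,7,9,10} 10  {6,7,8,9,10} 20
  6 to go: {0,6,7,8,9,10} 40  {1,3,4,6,7,9} 2  {2,4,5,6,7,9} 6  {2,5,6,7,9,10} 12  {3,4,5,6,7,9} 6  {3,4,6,7,9,10} 12  {4,5,6,7,9,10} 24  {4,6,7,8,9,10} 30  {5,6,7,8,9,10} 30
  7 to go: {0,4,6,7,8,9,10} 70  {0,5,6,7,8,9,10} 70  {1,3,4,5,6,7,9} 8  {1,3,4,6,7,9,10} 14  {2,3,4,5,6,7,9} 12  {2,4,5,6,7,9,10} 42  {2,5,6,7,8,9,10} 42  {3,4,5,6,7,9,10} 42  {3,4,6,7,8,9,10} 42  {4,5,6,7,8,9,10} 84
  8 to go: {0,2,5,6,7,8,9,10} 112  {0,3,4,6,7,8,9,10} 112  {0,4,5,6,7,8,9,10} 224  {1,2,3,4,5,6,7,9} 20  {1,3,4,5,6,7,9,10} 64  {1,3,4,6,7,8,9,10} 56  {2,3,4,5,6,7,9,10} 96  {2,4,5,6,7,8,9,10} 168  {3,4,5,6,7,8,9,10} 168
  9 to go: {0,1,3,4,6,7,8,9,10} 168  {0,2,4,5,6,7,8,9,10} 504  {0,3,4,5,6,7,8,9,10} 504  {1,2,3,4,5,6,7,9,10} 180  {1,3,4,5,6,7,8,9,10} 288  {2,3,4,5,6,7,8,9,10} 432
  if 0:k drops first: 900 orders
  if 1:l drops first: 1440 orders
  if 2:h drops first: 960 orders
heap linearizations: 3300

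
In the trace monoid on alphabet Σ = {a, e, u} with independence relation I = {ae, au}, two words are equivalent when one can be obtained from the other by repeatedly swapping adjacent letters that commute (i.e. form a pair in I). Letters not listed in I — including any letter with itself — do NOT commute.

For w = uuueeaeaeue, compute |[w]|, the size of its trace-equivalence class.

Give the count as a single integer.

55

drop 0:u onto floor
drop 1:u onto {0:u}
drop 2:u onto {1:u}
drop 3:e onto {2:u}
drop 4:e onto {3:e}
drop 5:a onto floor
drop 6:e onto {4:e}
drop 7:a onto {5:a}
drop 8:e onto {6:e}
drop 9:u onto {8:e}
drop 10:e onto {9:u}
ground layer = {0:u, 5:a}
drop-orders for the pieces not yet dropped (sum over which currently-grounded one goes next):
  1 to go: {7} 1  {10} 1
  2 to go: {5,7} 1  {7,10} 2  {9,10} 1
  3 to go: {5,7,10} 3  {7,9,10} 3  {8,9,10} 1
  4 to go: {5,7,9,10} 6  {6,8,9,10} 1  {7,8,9,10} 4
  5 to go: {4,6,8,9,10} 1  {5,7,8,9,10} 10  {6,7,8,9,10} 5
  6 to go: {3,4,6,8,9,10} 1  {4,6,7,8,9,10} 6  {5,6,7,8,9,10} 15
  7 to go: {2,3,4,6,8,9,10} 1  {3,4,6,7,8,9,10} 7  {4,5,6,7,8,9,10} 21
  8 to go: {1,2,3,4,6,8,9,10} 1  {2,3,4,6,7,8,9,10} 8  {3,4,5,6,7,8,9,10} 28
  9 to go: {0,1,2,3,4,6,8,9,10} 1  {1,2,3,4,6,7,8,9,10} 9  {2,3,4,5,6,7,8,9,10} 36
  if 0:u drops first: 45 orders
  if 5:a drops first: 10 orders
heap linearizations: 55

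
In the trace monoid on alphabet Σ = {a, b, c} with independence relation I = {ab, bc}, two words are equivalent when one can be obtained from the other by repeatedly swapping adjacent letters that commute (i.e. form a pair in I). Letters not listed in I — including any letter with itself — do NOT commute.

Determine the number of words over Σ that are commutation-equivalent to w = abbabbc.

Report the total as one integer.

35

drop 0:a onto floor
drop 1:b onto floor
drop 2:b onto {1:b}
drop 3:a onto {0:a}
drop 4:b onto {2:b}
drop 5:b onto {4:b}
drop 6:c onto {3:a}
ground layer = {0:a, 1:b}
drop-orders for the pieces not yet dropped (sum over which currently-grounded one goes next):
  1 to go: {5} 1  {6} 1
  2 to go: {3,6} 1  {4,5} 1  {5,6} 2
  3 to go: {0,3,6} 1  {2,4,5} 1  {3,5,6} 3  {4,5,6} 3
  4 to go: {0,3,5,6} 4  {1,2,4,5} 1  {2,4,5,6} 4  {3,4,5,6} 6
  5 to go: {0,3,4,5,6} 10  {1,2,4,5,6} 5  {2,3,4,5,6} 10
  if 0:a drops first: 15 orders
  if 1:b drops first: 20 orders
heap linearizations: 35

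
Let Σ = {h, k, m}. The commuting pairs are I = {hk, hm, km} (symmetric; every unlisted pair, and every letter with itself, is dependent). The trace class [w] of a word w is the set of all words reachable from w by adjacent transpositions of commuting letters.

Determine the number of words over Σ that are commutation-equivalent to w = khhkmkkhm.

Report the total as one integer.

#0=k has no predecessor
#1=h has no predecessor
#2=h depends on [1:h]
#3=k depends on [0:k]
#4=m has no predecessor
#5=k depends on [3:k]
#6=k depends on [5:k]
#7=h depends on [2:h]
#8=m depends on [4:m]
sources: [0:k, 1:h, 4:m]
N(rest) = Σ N(rest − s) over sources s of rest; N(one piece) = 1:
  size 1 → [6]=1  [7]=1  [8]=1
  size 2 → [2,7]=1  [4,8]=1  [5,6]=1  [6,7]=2  [6,8]=2  [7,8]=2
  size 3 → [1,2,7]=1  [2,6,7]=3  [2,7,8]=3  [3,5,6]=1  [4,6,8]=3  [4,7,8]=3  [5,6,7]=3  [5,6,8]=3  [6,7,8]=6
  size 4 → [0,3,5,6]=1  [1,2,6,7]=4  [1,2,7,8]=4  [2,4,7,8]=6  [2,5,6,7]=6  [2,6,7,8]=12  [3,5,6,7]=4  [3,5,6,8]=4  [4,5,6,8]=6  [4,6,7,8]=12  [5,6,7,8]=12
  size 5 → [0,3,5,6,7]=5  [0,3,5,6,8]=5  [1,2,4,7,8]=10  [1,2,5,6,7]=10  [1,2,6,7,8]=20  [2,3,5,6,7]=10  [2,4,6,7,8]=30  [2,5,6,7,8]=30  [3,4,5,6,8]=10  [3,5,6,7,8]=20  [4,5,6,7,8]=30
  size 6 → [0,2,3,5,6,7]=15  [0,3,4,5,6,8]=15  [0,3,5,6,7,8]=30  [1,2,3,5,6,7]=20  [1,2,4,6,7,8]=60  [1,2,5,6,7,8]=60  [2,3,5,6,7,8]=60  [2,4,5,6,7,8]=90  [3,4,5,6,7,8]=60
  size 7 → [0,1,2,3,5,6,7]=35  [0,2,3,5,6,7,8]=105  [0,3,4,5,6,7,8]=105  [1,2,3,5,6,7,8]=140  [1,2,4,5,6,7,8]=210  [2,3,4,5,6,7,8]=210
  first=0(k) contributes 560
  first=1(h) contributes 420
  first=4(m) contributes 280
|[w]| = 1260

1260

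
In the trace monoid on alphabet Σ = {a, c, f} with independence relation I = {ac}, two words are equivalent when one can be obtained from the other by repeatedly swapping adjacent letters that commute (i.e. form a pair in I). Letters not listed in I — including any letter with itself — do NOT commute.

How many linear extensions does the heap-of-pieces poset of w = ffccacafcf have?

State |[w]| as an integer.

#0=f has no predecessor
#1=f depends on [0:f]
#2=c depends on [1:f]
#3=c depends on [2:c]
#4=a depends on [1:f]
#5=c depends on [3:c]
#6=a depends on [4:a]
#7=f depends on [5:c, 6:a]
#8=c depends on [7:f]
#9=f depends on [8:c]
sources: [0:f]
N(rest) = Σ N(rest − s) over sources s of rest; N(one piece) = 1:
  size 1 → [9]=1
  size 2 → [8,9]=1
  size 3 → [7,8,9]=1
  size 4 → [5,7,8,9]=1  [6,7,8,9]=1
  size 5 → [3,5,7,8,9]=1  [4,6,7,8,9]=1  [5,6,7,8,9]=2
  size 6 → [2,3,5,7,8,9]=1  [3,5,6,7,8,9]=3  [4,5,6,7,8,9]=3
  size 7 → [2,3,5,6,7,8,9]=4  [3,4,5,6,7,8,9]=6
  size 8 → [2,3,4,5,6,7,8,9]=10
  first=0(f) contributes 10

10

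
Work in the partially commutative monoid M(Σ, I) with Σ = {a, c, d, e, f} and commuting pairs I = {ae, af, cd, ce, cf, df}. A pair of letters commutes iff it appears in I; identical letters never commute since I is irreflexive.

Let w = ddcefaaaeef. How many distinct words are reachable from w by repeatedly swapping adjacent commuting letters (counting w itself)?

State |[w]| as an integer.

drop 0:d onto floor
drop 1:d onto {0:d}
drop 2:c onto floor
drop 3:e onto {1:d}
drop 4:f onto {3:e}
drop 5:a onto {1:d, 2:c}
drop 6:a onto {5:a}
drop 7:a onto {6:a}
drop 8:e onto {4:f}
drop 9:e onto {8:e}
drop 10:f onto {9:e}
ground layer = {0:d, 2:c}
drop-orders for the pieces not yet dropped (sum over which currently-grounded one goes next):
  1 to go: {7} 1  {10} 1
  2 to go: {6,7} 1  {7,10} 2  {9,10} 1
  3 to go: {5,6,7} 1  {6,7,10} 3  {7,9,10} 3  {8,9,10} 1
  4 to go: {2,5,6,7} 1  {4,8,9,10} 1  {5,6,7,10} 4  {6,7,9,10} 6  {7,8,9,10} 4
  5 to go: {2,5,6,7,10} 5  {3,4,8,9,10} 1  {4,7,8,9,10} 5  {5,6,7,9,10} 10  {6,7,8,9,10} 10
  6 to go: {2,5,6,7,9,10} 15  {3,4,7,8,9,10} 6  {4,6,7,8,9,10} 15  {5,6,7,8,9,10} 20
  7 to go: {2,5,6,7,8,9,10} 35  {3,4,6,7,8,9,10} 21  {4,5,6,7,8,9,10} 35
  8 to go: {2,4,5,6,7,8,9,10} 70  {3,4,5,6,7,8,9,10} 56
  9 to go: {1,3,4,5,6,7,8,9,10} 56  {2,3,4,5,6,7,8,9,10} 126
  if 0:d drops first: 182 orders
  if 2:c drops first: 56 orders
heap linearizations: 238

238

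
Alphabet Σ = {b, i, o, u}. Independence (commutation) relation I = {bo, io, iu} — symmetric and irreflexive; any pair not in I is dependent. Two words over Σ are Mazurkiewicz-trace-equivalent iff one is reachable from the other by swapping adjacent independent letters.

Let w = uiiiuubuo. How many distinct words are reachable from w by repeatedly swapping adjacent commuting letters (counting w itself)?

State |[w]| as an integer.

20

0(u) covers ∅
1(i) covers ∅
2(i) covers 1:i
3(i) covers 2:i
4(u) covers 0:u
5(u) covers 4:u
6(b) covers 3:i, 5:u
7(u) covers 6:b
8(o) covers 7:u
floor of heap: 0:u, 1:i
completions by unplaced set U, small U first (add the entries for U minus each lowest piece of U):
  |U|=1: {8}:1
  |U|=2: {7,8}:1
  |U|=3: {6,7,8}:1
  |U|=4: {3,6,7,8}:1  {5,6,7,8}:1
  |U|=5: {2,3,6,7,8}:1  {3,5,6,7,8}:2  {4,5,6,7,8}:1
  |U|=6: {0,4,5,6,7,8}:1  {1,2,3,6,7,8}:1  {2,3,5,6,7,8}:3  {3,4,5,6,7,8}:3
  |U|=7: {0,3,4,5,6,7,8}:4  {1,2,3,5,6,7,8}:4  {2,3,4,5,6,7,8}:6
  start at 0(u): 10
  start at 1(i): 10
sum over floor = 20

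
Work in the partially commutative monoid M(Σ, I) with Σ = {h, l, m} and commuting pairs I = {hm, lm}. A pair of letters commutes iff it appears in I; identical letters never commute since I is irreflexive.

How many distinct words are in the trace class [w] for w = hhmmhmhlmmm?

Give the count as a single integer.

drop 0:h onto floor
drop 1:h onto {0:h}
drop 2:m onto floor
drop 3:m onto {2:m}
drop 4:h onto {1:h}
drop 5:m onto {3:m}
drop 6:h onto {4:h}
drop 7:l onto {6:h}
drop 8:m onto {5:m}
drop 9:m onto {8:m}
drop 10:m onto {9:m}
ground layer = {0:h, 2:m}
drop-orders for the pieces not yet dropped (sum over which currently-grounded one goes next):
  1 to go: {7} 1  {10} 1
  2 to go: {6,7} 1  {7,10} 2  {9,10} 1
  3 to go: {4,6,7} 1  {6,7,10} 3  {7,9,10} 3  {8,9,10} 1
  4 to go: {1,4,6,7} 1  {4,6,7,10} 4  {5,8,9,10} 1  {6,7,9,10} 6  {7,8,9,10} 4
  5 to go: {0,1,4,6,7} 1  {1,4,6,7,10} 5  {3,5,8,9,10} 1  {4,6,7,9,10} 10  {5,7,8,9,10} 5  {6,7,8,9,10} 10
  6 to go: {0,1,4,6,7,10} 6  {1,4,6,7,9,10} 15  {2,3,5,8,9,10} 1  {3,5,7,8,9,10} 6  {4,6,7,8,9,10} 20  {5,6,7,8,9,10} 15
  7 to go: {0,1,4,6,7,9,10} 21  {1,4,6,7,8,9,10} 35  {2,3,5,7,8,9,10} 7  {3,5,6,7,8,9,10} 21  {4,5,6,7,8,9,10} 35
  8 to go: {0,1,4,6,7,8,9,10} 56  {1,4,5,6,7,8,9,10} 70  {2,3,5,6,7,8,9,10} 28  {3,4,5,6,7,8,9,10} 56
  9 to go: {0,1,4,5,6,7,8,9,10} 126  {1,3,4,5,6,7,8,9,10} 126  {2,3,4,5,6,7,8,9,10} 84
  if 0:h drops first: 210 orders
  if 2:m drops first: 252 orders
heap linearizations: 462

462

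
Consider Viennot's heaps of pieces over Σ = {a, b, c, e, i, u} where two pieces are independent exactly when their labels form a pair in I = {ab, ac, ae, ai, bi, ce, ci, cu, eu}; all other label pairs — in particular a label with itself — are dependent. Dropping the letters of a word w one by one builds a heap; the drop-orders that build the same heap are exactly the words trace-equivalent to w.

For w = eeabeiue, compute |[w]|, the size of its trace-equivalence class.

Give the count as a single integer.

13

drop 0:e onto floor
drop 1:e onto {0:e}
drop 2:a onto floor
drop 3:b onto {1:e}
drop 4:e onto {3:b}
drop 5:i onto {4:e}
drop 6:u onto {2:a, 5:i}
drop 7:e onto {5:i}
ground layer = {0:e, 2:a}
drop-orders for the pieces not yet dropped (sum over which currently-grounded one goes next):
  1 to go: {6} 1  {7} 1
  2 to go: {2,6} 1  {6,7} 2
  3 to go: {2,6,7} 3  {5,6,7} 2
  4 to go: {2,5,6,7} 5  {4,5,6,7} 2
  5 to go: {2,4,5,6,7} 7  {3,4,5,6,7} 2
  6 to go: {1,3,4,5,6,7} 2  {2,3,4,5,6,7} 9
  if 0:e drops first: 11 orders
  if 2:a drops first: 2 orders
heap linearizations: 13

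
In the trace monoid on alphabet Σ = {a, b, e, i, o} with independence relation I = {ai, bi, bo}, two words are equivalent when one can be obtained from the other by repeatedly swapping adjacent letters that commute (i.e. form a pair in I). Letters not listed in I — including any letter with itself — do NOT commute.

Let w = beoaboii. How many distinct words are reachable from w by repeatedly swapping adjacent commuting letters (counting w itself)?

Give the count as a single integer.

0(b) covers ∅
1(e) covers 0:b
2(o) covers 1:e
3(a) covers 2:o
4(b) covers 3:a
5(o) covers 3:a
6(i) covers 5:o
7(i) covers 6:i
floor of heap: 0:b
completions by unplaced set U, small U first (add the entries for U minus each lowest piece of U):
  |U|=1: {4}:1  {7}:1
  |U|=2: {4,7}:2  {6,7}:1
  |U|=3: {4,6,7}:3  {5,6,7}:1
  |U|=4: {4,5,6,7}:4
  |U|=5: {3,4,5,6,7}:4
  |U|=6: {2,3,4,5,6,7}:4
  start at 0(b): 4

4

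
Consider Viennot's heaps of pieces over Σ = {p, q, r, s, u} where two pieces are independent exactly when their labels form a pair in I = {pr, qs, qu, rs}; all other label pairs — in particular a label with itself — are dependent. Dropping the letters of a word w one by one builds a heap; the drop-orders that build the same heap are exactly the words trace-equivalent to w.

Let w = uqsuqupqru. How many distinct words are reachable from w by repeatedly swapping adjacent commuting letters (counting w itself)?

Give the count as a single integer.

drop 0:u onto floor
drop 1:q onto floor
drop 2:s onto {0:u}
drop 3:u onto {2:s}
drop 4:q onto {1:q}
drop 5:u onto {3:u}
drop 6:p onto {4:q, 5:u}
drop 7:q onto {6:p}
drop 8:r onto {7:q}
drop 9:u onto {8:r}
ground layer = {0:u, 1:q}
drop-orders for the pieces not yet dropped (sum over which currently-grounded one goes next):
  1 to go: {9} 1
  2 to go: {8,9} 1
  3 to go: {7,8,9} 1
  4 to go: {6,7,8,9} 1
  5 to go: {4,6,7,8,9} 1  {5,6,7,8,9} 1
  6 to go: {1,4,6,7,8,9} 1  {3,5,6,7,8,9} 1  {4,5,6,7,8,9} 2
  7 to go: {1,4,5,6,7,8,9} 3  {2,3,5,6,7,8,9} 1  {3,4,5,6,7,8,9} 3
  8 to go: {0,2,3,5,6,7,8,9} 1  {1,3,4,5,6,7,8,9} 6  {2,3,4,5,6,7,8,9} 4
  if 0:u drops first: 10 orders
  if 1:q drops first: 5 orders
heap linearizations: 15

15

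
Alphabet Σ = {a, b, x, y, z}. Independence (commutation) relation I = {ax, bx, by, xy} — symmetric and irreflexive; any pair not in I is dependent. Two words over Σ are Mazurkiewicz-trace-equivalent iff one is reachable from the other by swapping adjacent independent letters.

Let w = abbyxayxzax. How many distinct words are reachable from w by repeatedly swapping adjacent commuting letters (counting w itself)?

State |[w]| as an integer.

piece 0:a — minimal
piece 1:b rests on {0:a}
piece 2:b rests on {1:b}
piece 3:y rests on {0:a}
piece 4:x — minimal
piece 5:a rests on {2:b, 3:y}
piece 6:y rests on {5:a}
piece 7:x rests on {4:x}
piece 8:z rests on {6:y, 7:x}
piece 9:a rests on {8:z}
piece 10:x rests on {8:z}
minimal pieces: {0:a, 4:x}
ways to finish when only these pieces remain (= sum over removing one remaining piece with nothing left below it):
  1 left: {9}→1  {10}→1
  2 left: {9,10}→2
  3 left: {8,9,10}→2
  4 left: {6,8,9,10}→2  {7,8,9,10}→2
  5 left: {4,7,8,9,10}→2  {5,6,8,9,10}→2  {6,7,8,9,10}→4
  6 left: {2,5,6,8,9,10}→2  {3,5,6,8,9,10}→2  {4,6,7,8,9,10}→6  {5,6,7,8,9,10}→6
  7 left: {1,2,5,6,8,9,10}→2  {2,3,5,6,8,9,10}→4  {2,5,6,7,8,9,10}→8  {3,5,6,7,8,9,10}→8  {4,5,6,7,8,9,10}→12
  8 left: {1,2,3,5,6,8,9,10}→6  {1,2,5,6,7,8,9,10}→10  {2,3,5,6,7,8,9,10}→20  {2,4,5,6,7,8,9,10}→20  {3,4,5,6,7,8,9,10}→20
  9 left: {0,1,2,3,5,6,8,9,10}→6  {1,2,3,5,6,7,8,9,10}→36  {1,2,4,5,6,7,8,9,10}→30  {2,3,4,5,6,7,8,9,10}→60
  placing 0:a first → 126 extensions
  placing 4:x first → 42 extensions
total linear extensions = 168

168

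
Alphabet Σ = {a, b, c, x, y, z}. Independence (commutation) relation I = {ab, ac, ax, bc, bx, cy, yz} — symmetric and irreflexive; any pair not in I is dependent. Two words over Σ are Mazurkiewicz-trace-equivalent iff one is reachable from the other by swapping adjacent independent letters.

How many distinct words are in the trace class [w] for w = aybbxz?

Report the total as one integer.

3

drop 0:a onto floor
drop 1:y onto {0:a}
drop 2:b onto {1:y}
drop 3:b onto {2:b}
drop 4:x onto {1:y}
drop 5:z onto {3:b, 4:x}
ground layer = {0:a}
drop-orders for the pieces not yet dropped (sum over which currently-grounded one goes next):
  1 to go: {5} 1
  2 to go: {3,5} 1  {4,5} 1
  3 to go: {2,3,5} 1  {3,4,5} 2
  4 to go: {2,3,4,5} 3
  if 0:a drops first: 3 orders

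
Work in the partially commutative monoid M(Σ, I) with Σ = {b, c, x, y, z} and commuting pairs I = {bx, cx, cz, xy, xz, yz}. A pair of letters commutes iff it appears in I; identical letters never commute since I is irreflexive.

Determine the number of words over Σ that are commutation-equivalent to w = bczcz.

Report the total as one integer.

6

0(b) covers ∅
1(c) covers 0:b
2(z) covers 0:b
3(c) covers 1:c
4(z) covers 2:z
floor of heap: 0:b
completions by unplaced set U, small U first (add the entries for U minus each lowest piece of U):
  |U|=1: {3}:1  {4}:1
  |U|=2: {1,3}:1  {2,4}:1  {3,4}:2
  |U|=3: {1,3,4}:3  {2,3,4}:3
  start at 0(b): 6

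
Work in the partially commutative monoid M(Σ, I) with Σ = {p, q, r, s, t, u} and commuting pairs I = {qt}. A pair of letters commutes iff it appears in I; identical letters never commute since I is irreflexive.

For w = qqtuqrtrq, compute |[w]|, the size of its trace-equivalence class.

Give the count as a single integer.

0(q) covers ∅
1(q) covers 0:q
2(t) covers ∅
3(u) covers 1:q, 2:t
4(q) covers 3:u
5(r) covers 4:q
6(t) covers 5:r
7(r) covers 6:t
8(q) covers 7:r
floor of heap: 0:q, 2:t
completions by unplaced set U, small U first (add the entries for U minus each lowest piece of U):
  |U|=1: {8}:1
  |U|=2: {7,8}:1
  |U|=3: {6,7,8}:1
  |U|=4: {5,6,7,8}:1
  |U|=5: {4,5,6,7,8}:1
  |U|=6: {3,4,5,6,7,8}:1
  |U|=7: {1,3,4,5,6,7,8}:1  {2,3,4,5,6,7,8}:1
  start at 0(q): 2
  start at 2(t): 1
sum over floor = 3

3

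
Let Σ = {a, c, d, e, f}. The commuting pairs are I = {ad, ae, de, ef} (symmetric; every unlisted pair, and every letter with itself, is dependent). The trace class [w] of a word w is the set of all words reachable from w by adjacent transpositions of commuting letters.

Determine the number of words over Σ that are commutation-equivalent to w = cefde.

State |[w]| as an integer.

#0=c has no predecessor
#1=e depends on [0:c]
#2=f depends on [0:c]
#3=d depends on [2:f]
#4=e depends on [1:e]
sources: [0:c]
N(rest) = Σ N(rest − s) over sources s of rest; N(one piece) = 1:
  size 1 → [3]=1  [4]=1
  size 2 → [1,4]=1  [2,3]=1  [3,4]=2
  size 3 → [1,3,4]=3  [2,3,4]=3
  first=0(c) contributes 6

6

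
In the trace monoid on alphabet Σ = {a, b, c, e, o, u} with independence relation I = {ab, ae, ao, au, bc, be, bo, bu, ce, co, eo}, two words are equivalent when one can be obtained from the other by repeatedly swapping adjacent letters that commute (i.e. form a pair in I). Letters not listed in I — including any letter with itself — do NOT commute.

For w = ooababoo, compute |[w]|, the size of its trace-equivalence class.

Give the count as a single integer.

piece 0:o — minimal
piece 1:o rests on {0:o}
piece 2:a — minimal
piece 3:b — minimal
piece 4:a rests on {2:a}
piece 5:b rests on {3:b}
piece 6:o rests on {1:o}
piece 7:o rests on {6:o}
minimal pieces: {0:o, 2:a, 3:b}
ways to finish when only these pieces remain (= sum over removing one remaining piece with nothing left below it):
  1 left: {4}→1  {5}→1  {7}→1
  2 left: {2,4}→1  {3,5}→1  {4,5}→2  {4,7}→2  {5,7}→2  {6,7}→1
  3 left: {1,6,7}→1  {2,4,5}→3  {2,4,7}→3  {3,4,5}→3  {3,5,7}→3  {4,5,7}→6  {4,6,7}→3  {5,6,7}→3
  4 left: {0,1,6,7}→1  {1,4,6,7}→4  {1,5,6,7}→4  {2,3,4,5}→6  {2,4,5,7}→12  {2,4,6,7}→6  {3,4,5,7}→12  {3,5,6,7}→6  {4,5,6,7}→12
  5 left: {0,1,4,6,7}→5  {0,1,5,6,7}→5  {1,2,4,6,7}→10  {1,3,5,6,7}→10  {1,4,5,6,7}→20  {2,3,4,5,7}→30  {2,4,5,6,7}→30  {3,4,5,6,7}→30
  6 left: {0,1,2,4,6,7}→15  {0,1,3,5,6,7}→15  {0,1,4,5,6,7}→30  {1,2,4,5,6,7}→60  {1,3,4,5,6,7}→60  {2,3,4,5,6,7}→90
  placing 0:o first → 210 extensions
  placing 2:a first → 105 extensions
  placing 3:b first → 105 extensions
total linear extensions = 420

420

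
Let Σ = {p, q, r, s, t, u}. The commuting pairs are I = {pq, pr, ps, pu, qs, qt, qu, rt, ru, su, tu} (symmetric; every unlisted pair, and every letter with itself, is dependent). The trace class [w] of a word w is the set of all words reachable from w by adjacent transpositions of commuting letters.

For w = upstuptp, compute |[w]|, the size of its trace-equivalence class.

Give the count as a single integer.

#0=u has no predecessor
#1=p has no predecessor
#2=s has no predecessor
#3=t depends on [1:p, 2:s]
#4=u depends on [0:u]
#5=p depends on [3:t]
#6=t depends on [5:p]
#7=p depends on [6:t]
sources: [0:u, 1:p, 2:s]
N(rest) = Σ N(rest − s) over sources s of rest; N(one piece) = 1:
  size 1 → [4]=1  [7]=1
  size 2 → [0,4]=1  [4,7]=2  [6,7]=1
  size 3 → [0,4,7]=3  [4,6,7]=3  [5,6,7]=1
  size 4 → [0,4,6,7]=6  [3,5,6,7]=1  [4,5,6,7]=4
  size 5 → [0,4,5,6,7]=10  [1,3,5,6,7]=1  [2,3,5,6,7]=1  [3,4,5,6,7]=5
  size 6 → [0,3,4,5,6,7]=15  [1,2,3,5,6,7]=2  [1,3,4,5,6,7]=6  [2,3,4,5,6,7]=6
  first=0(u) contributes 14
  first=1(p) contributes 21
  first=2(s) contributes 21
|[w]| = 56

56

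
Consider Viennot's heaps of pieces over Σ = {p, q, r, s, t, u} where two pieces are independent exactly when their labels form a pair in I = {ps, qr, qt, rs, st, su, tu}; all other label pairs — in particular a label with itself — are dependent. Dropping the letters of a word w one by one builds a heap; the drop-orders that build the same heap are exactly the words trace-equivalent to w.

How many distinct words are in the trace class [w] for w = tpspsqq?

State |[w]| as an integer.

0(t) covers ∅
1(p) covers 0:t
2(s) covers ∅
3(p) covers 1:p
4(s) covers 2:s
5(q) covers 3:p, 4:s
6(q) covers 5:q
floor of heap: 0:t, 2:s
completions by unplaced set U, small U first (add the entries for U minus each lowest piece of U):
  |U|=1: {6}:1
  |U|=2: {5,6}:1
  |U|=3: {3,5,6}:1  {4,5,6}:1
  |U|=4: {1,3,5,6}:1  {2,4,5,6}:1  {3,4,5,6}:2
  |U|=5: {0,1,3,5,6}:1  {1,3,4,5,6}:3  {2,3,4,5,6}:3
  start at 0(t): 6
  start at 2(s): 4
sum over floor = 10

10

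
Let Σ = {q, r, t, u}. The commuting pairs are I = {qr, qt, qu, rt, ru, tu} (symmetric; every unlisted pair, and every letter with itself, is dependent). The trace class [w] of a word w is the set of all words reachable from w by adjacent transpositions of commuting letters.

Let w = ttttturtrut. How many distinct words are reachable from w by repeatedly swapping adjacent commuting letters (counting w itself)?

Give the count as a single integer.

0(t) covers ∅
1(t) covers 0:t
2(t) covers 1:t
3(t) covers 2:t
4(t) covers 3:t
5(u) covers ∅
6(r) covers ∅
7(t) covers 4:t
8(r) covers 6:r
9(u) covers 5:u
10(t) covers 7:t
floor of heap: 0:t, 5:u, 6:r
completions by unplaced set U, small U first (add the entries for U minus each lowest piece of U):
  |U|=1: {8}:1  {9}:1  {10}:1
  |U|=2: {5,9}:1  {6,8}:1  {7,10}:1  {8,9}:2  {8,10}:2  {9,10}:2
  |U|=3: {4,7,10}:1  {5,8,9}:3  {5,9,10}:3  {6,8,9}:3  {6,8,10}:3  {7,8,10}:3  {7,9,10}:3  {8,9,10}:6
  |U|=4: {3,4,7,10}:1  {4,7,8,10}:4  {4,7,9,10}:4  {5,6,8,9}:6  {5,7,9,10}:6  {5,8,9,10}:12  {6,7,8,10}:6  {6,8,9,10}:12  {7,8,9,10}:12
  |U|=5: {2,3,4,7,10}:1  {3,4,7,8,10}:5  {3,4,7,9,10}:5  {4,5,7,9,10}:10  {4,6,7,8,10}:10  {4,7,8,9,10}:20  {5,6,8,9,10}:30  {5,7,8,9,10}:30  {6,7,8,9,10}:30
  |U|=6: {1,2,3,4,7,10}:1  {2,3,4,7,8,10}:6  {2,3,4,7,9,10}:6  {3,4,5,7,9,10}:15  {3,4,6,7,8,10}:15  {3,4,7,8,9,10}:30  {4,5,7,8,9,10}:60  {4,6,7,8,9,10}:60  {5,6,7,8,9,10}:90
  |U|=7: {0,1,2,3,4,7,10}:1  {1,2,3,4,7,8,10}:7  {1,2,3,4,7,9,10}:7  {2,3,4,5,7,9,10}:21  {2,3,4,6,7,8,10}:21  {2,3,4,7,8,9,10}:42  {3,4,5,7,8,9,10}:105  {3,4,6,7,8,9,10}:105  {4,5,6,7,8,9,10}:210
  |U|=8: {0,1,2,3,4,7,8,10}:8  {0,1,2,3,4,7,9,10}:8  {1,2,3,4,5,7,9,10}:28  {1,2,3,4,6,7,8,10}:28  {1,2,3,4,7,8,9,10}:56  {2,3,4,5,7,8,9,10}:168  {2,3,4,6,7,8,9,10}:168  {3,4,5,6,7,8,9,10}:420
  |U|=9: {0,1,2,3,4,5,7,9,10}:36  {0,1,2,3,4,6,7,8,10}:36  {0,1,2,3,4,7,8,9,10}:72  {1,2,3,4,5,7,8,9,10}:252  {1,2,3,4,6,7,8,9,10}:252  {2,3,4,5,6,7,8,9,10}:756
  start at 0(t): 1260
  start at 5(u): 360
  start at 6(r): 360
sum over floor = 1980

1980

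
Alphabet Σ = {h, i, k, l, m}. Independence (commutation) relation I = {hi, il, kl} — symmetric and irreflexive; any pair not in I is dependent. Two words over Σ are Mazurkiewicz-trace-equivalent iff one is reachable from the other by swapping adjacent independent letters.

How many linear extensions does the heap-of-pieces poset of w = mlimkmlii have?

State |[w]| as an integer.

6

#0=m has no predecessor
#1=l depends on [0:m]
#2=i depends on [0:m]
#3=m depends on [1:l, 2:i]
#4=k depends on [3:m]
#5=m depends on [4:k]
#6=l depends on [5:m]
#7=i depends on [5:m]
#8=i depends on [7:i]
sources: [0:m]
N(rest) = Σ N(rest − s) over sources s of rest; N(one piece) = 1:
  size 1 → [6]=1  [8]=1
  size 2 → [6,8]=2  [7,8]=1
  size 3 → [6,7,8]=3
  size 4 → [5,6,7,8]=3
  size 5 → [4,5,6,7,8]=3
  size 6 → [3,4,5,6,7,8]=3
  size 7 → [1,3,4,5,6,7,8]=3  [2,3,4,5,6,7,8]=3
  first=0(m) contributes 6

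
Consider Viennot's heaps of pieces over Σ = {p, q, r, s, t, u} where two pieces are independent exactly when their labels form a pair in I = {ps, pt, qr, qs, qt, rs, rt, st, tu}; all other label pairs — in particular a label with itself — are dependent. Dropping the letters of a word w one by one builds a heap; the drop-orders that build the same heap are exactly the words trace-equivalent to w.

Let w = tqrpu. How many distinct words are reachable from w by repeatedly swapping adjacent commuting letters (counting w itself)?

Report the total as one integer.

10

0(t) covers ∅
1(q) covers ∅
2(r) covers ∅
3(p) covers 1:q, 2:r
4(u) covers 3:p
floor of heap: 0:t, 1:q, 2:r
completions by unplaced set U, small U first (add the entries for U minus each lowest piece of U):
  |U|=1: {0}:1  {4}:1
  |U|=2: {0,4}:2  {3,4}:1
  |U|=3: {0,3,4}:3  {1,3,4}:1  {2,3,4}:1
  start at 0(t): 2
  start at 1(q): 4
  start at 2(r): 4
sum over floor = 10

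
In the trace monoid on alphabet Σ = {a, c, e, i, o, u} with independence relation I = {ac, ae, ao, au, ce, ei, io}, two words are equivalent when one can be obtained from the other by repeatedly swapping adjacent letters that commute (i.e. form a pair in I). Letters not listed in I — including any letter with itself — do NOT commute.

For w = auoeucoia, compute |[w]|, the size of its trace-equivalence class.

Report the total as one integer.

0(a) covers ∅
1(u) covers ∅
2(o) covers 1:u
3(e) covers 2:o
4(u) covers 3:e
5(c) covers 4:u
6(o) covers 5:c
7(i) covers 0:a, 5:c
8(a) covers 7:i
floor of heap: 0:a, 1:u
completions by unplaced set U, small U first (add the entries for U minus each lowest piece of U):
  |U|=1: {6}:1  {8}:1
  |U|=2: {6,8}:2  {7,8}:1
  |U|=3: {0,7,8}:1  {6,7,8}:3
  |U|=4: {0,6,7,8}:4  {5,6,7,8}:3
  |U|=5: {0,5,6,7,8}:7  {4,5,6,7,8}:3
  |U|=6: {0,4,5,6,7,8}:10  {3,4,5,6,7,8}:3
  |U|=7: {0,3,4,5,6,7,8}:13  {2,3,4,5,6,7,8}:3
  start at 0(a): 3
  start at 1(u): 16
sum over floor = 19

19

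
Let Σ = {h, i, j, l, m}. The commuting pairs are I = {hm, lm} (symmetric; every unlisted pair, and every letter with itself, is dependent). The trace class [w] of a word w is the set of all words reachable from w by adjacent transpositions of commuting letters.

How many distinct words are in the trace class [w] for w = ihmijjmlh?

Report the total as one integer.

6

0(i) covers ∅
1(h) covers 0:i
2(m) covers 0:i
3(i) covers 1:h, 2:m
4(j) covers 3:i
5(j) covers 4:j
6(m) covers 5:j
7(l) covers 5:j
8(h) covers 7:l
floor of heap: 0:i
completions by unplaced set U, small U first (add the entries for U minus each lowest piece of U):
  |U|=1: {6}:1  {8}:1
  |U|=2: {6,8}:2  {7,8}:1
  |U|=3: {6,7,8}:3
  |U|=4: {5,6,7,8}:3
  |U|=5: {4,5,6,7,8}:3
  |U|=6: {3,4,5,6,7,8}:3
  |U|=7: {1,3,4,5,6,7,8}:3  {2,3,4,5,6,7,8}:3
  start at 0(i): 6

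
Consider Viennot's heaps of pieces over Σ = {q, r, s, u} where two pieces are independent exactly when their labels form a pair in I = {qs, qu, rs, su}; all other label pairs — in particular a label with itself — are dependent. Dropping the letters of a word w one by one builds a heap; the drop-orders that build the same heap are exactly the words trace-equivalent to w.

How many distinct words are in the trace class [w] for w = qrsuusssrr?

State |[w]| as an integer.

210

#0=q has no predecessor
#1=r depends on [0:q]
#2=s has no predecessor
#3=u depends on [1:r]
#4=u depends on [3:u]
#5=s depends on [2:s]
#6=s depends on [5:s]
#7=s depends on [6:s]
#8=r depends on [4:u]
#9=r depends on [8:r]
sources: [0:q, 2:s]
N(rest) = Σ N(rest − s) over sources s of rest; N(one piece) = 1:
  size 1 → [7]=1  [9]=1
  size 2 → [6,7]=1  [7,9]=2  [8,9]=1
  size 3 → [4,8,9]=1  [5,6,7]=1  [6,7,9]=3  [7,8,9]=3
  size 4 → [2,5,6,7]=1  [3,4,8,9]=1  [4,7,8,9]=4  [5,6,7,9]=4  [6,7,8,9]=6
  size 5 → [1,3,4,8,9]=1  [2,5,6,7,9]=5  [3,4,7,8,9]=5  [4,6,7,8,9]=10  [5,6,7,8,9]=10
  size 6 → [0,1,3,4,8,9]=1  [1,3,4,7,8,9]=6  [2,5,6,7,8,9]=15  [3,4,6,7,8,9]=15  [4,5,6,7,8,9]=20
  size 7 → [0,1,3,4,7,8,9]=7  [1,3,4,6,7,8,9]=21  [2,4,5,6,7,8,9]=35  [3,4,5,6,7,8,9]=35
  size 8 → [0,1,3,4,6,7,8,9]=28  [1,3,4,5,6,7,8,9]=56  [2,3,4,5,6,7,8,9]=70
  first=0(q) contributes 126
  first=2(s) contributes 84
|[w]| = 210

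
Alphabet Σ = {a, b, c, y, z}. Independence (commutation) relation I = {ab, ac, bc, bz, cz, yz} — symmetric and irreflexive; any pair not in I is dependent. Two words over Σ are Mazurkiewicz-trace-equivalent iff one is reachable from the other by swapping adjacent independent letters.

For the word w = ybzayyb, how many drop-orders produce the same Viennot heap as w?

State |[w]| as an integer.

5

piece 0:y — minimal
piece 1:b rests on {0:y}
piece 2:z — minimal
piece 3:a rests on {0:y, 2:z}
piece 4:y rests on {1:b, 3:a}
piece 5:y rests on {4:y}
piece 6:b rests on {5:y}
minimal pieces: {0:y, 2:z}
ways to finish when only these pieces remain (= sum over removing one remaining piece with nothing left below it):
  1 left: {6}→1
  2 left: {5,6}→1
  3 left: {4,5,6}→1
  4 left: {1,4,5,6}→1  {3,4,5,6}→1
  5 left: {1,3,4,5,6}→2  {2,3,4,5,6}→1
  placing 0:y first → 3 extensions
  placing 2:z first → 2 extensions
total linear extensions = 5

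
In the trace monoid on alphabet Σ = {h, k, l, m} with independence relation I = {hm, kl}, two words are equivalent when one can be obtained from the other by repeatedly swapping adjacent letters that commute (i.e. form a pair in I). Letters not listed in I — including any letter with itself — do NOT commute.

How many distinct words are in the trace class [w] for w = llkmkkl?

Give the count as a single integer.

drop 0:l onto floor
drop 1:l onto {0:l}
drop 2:k onto floor
drop 3:m onto {1:l, 2:k}
drop 4:k onto {3:m}
drop 5:k onto {4:k}
drop 6:l onto {3:m}
ground layer = {0:l, 2:k}
drop-orders for the pieces not yet dropped (sum over which currently-grounded one goes next):
  1 to go: {5} 1  {6} 1
  2 to go: {4,5} 1  {5,6} 2
  3 to go: {4,5,6} 3
  4 to go: {3,4,5,6} 3
  5 to go: {1,3,4,5,6} 3  {2,3,4,5,6} 3
  if 0:l drops first: 6 orders
  if 2:k drops first: 3 orders
heap linearizations: 9

9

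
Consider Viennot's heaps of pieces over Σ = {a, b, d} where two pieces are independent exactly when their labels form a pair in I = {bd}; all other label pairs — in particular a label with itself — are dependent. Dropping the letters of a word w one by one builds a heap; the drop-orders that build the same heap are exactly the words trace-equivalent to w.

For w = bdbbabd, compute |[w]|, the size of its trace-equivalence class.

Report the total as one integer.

8

#0=b has no predecessor
#1=d has no predecessor
#2=b depends on [0:b]
#3=b depends on [2:b]
#4=a depends on [1:d, 3:b]
#5=b depends on [4:a]
#6=d depends on [4:a]
sources: [0:b, 1:d]
N(rest) = Σ N(rest − s) over sources s of rest; N(one piece) = 1:
  size 1 → [5]=1  [6]=1
  size 2 → [5,6]=2
  size 3 → [4,5,6]=2
  size 4 → [1,4,5,6]=2  [3,4,5,6]=2
  size 5 → [1,3,4,5,6]=4  [2,3,4,5,6]=2
  first=0(b) contributes 6
  first=1(d) contributes 2
|[w]| = 8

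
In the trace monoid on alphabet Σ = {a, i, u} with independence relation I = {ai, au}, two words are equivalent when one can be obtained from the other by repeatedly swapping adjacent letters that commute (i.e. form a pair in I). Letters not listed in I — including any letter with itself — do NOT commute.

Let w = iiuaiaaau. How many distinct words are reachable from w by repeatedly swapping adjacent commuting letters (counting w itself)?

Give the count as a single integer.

126

0(i) covers ∅
1(i) covers 0:i
2(u) covers 1:i
3(a) covers ∅
4(i) covers 2:u
5(a) covers 3:a
6(a) covers 5:a
7(a) covers 6:a
8(u) covers 4:i
floor of heap: 0:i, 3:a
completions by unplaced set U, small U first (add the entries for U minus each lowest piece of U):
  |U|=1: {7}:1  {8}:1
  |U|=2: {4,8}:1  {6,7}:1  {7,8}:2
  |U|=3: {2,4,8}:1  {4,7,8}:3  {5,6,7}:1  {6,7,8}:3
  |U|=4: {1,2,4,8}:1  {2,4,7,8}:4  {3,5,6,7}:1  {4,6,7,8}:6  {5,6,7,8}:4
  |U|=5: {0,1,2,4,8}:1  {1,2,4,7,8}:5  {2,4,6,7,8}:10  {3,5,6,7,8}:5  {4,5,6,7,8}:10
  |U|=6: {0,1,2,4,7,8}:6  {1,2,4,6,7,8}:15  {2,4,5,6,7,8}:20  {3,4,5,6,7,8}:15
  |U|=7: {0,1,2,4,6,7,8}:21  {1,2,4,5,6,7,8}:35  {2,3,4,5,6,7,8}:35
  start at 0(i): 70
  start at 3(a): 56
sum over floor = 126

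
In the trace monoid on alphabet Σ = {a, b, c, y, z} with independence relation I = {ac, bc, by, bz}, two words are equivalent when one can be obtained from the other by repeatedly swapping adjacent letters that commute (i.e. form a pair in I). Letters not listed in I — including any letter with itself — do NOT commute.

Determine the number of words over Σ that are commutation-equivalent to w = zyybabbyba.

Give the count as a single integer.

piece 0:z — minimal
piece 1:y rests on {0:z}
piece 2:y rests on {1:y}
piece 3:b — minimal
piece 4:a rests on {2:y, 3:b}
piece 5:b rests on {4:a}
piece 6:b rests on {5:b}
piece 7:y rests on {4:a}
piece 8:b rests on {6:b}
piece 9:a rests on {7:y, 8:b}
minimal pieces: {0:z, 3:b}
ways to finish when only these pieces remain (= sum over removing one remaining piece with nothing left below it):
  1 left: {9}→1
  2 left: {7,9}→1  {8,9}→1
  3 left: {6,8,9}→1  {7,8,9}→2
  4 left: {5,6,8,9}→1  {6,7,8,9}→3
  5 left: {5,6,7,8,9}→4
  6 left: {4,5,6,7,8,9}→4
  7 left: {2,4,5,6,7,8,9}→4  {3,4,5,6,7,8,9}→4
  8 left: {1,2,4,5,6,7,8,9}→4  {2,3,4,5,6,7,8,9}→8
  placing 0:z first → 12 extensions
  placing 3:b first → 4 extensions
total linear extensions = 16

16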